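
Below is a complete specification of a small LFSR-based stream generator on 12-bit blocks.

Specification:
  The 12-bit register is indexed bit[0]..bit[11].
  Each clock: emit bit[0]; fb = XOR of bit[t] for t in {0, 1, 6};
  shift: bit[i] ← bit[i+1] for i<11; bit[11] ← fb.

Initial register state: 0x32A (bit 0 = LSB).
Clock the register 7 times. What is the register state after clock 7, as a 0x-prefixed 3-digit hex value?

reg_0 = 0x32A
clock 1: out=0, reg = 0x995
clock 2: out=1, reg = 0xCCA
clock 3: out=0, reg = 0x665
clock 4: out=1, reg = 0x332
clock 5: out=0, reg = 0x999
clock 6: out=1, reg = 0xCCC
clock 7: out=0, reg = 0xE66

0xE66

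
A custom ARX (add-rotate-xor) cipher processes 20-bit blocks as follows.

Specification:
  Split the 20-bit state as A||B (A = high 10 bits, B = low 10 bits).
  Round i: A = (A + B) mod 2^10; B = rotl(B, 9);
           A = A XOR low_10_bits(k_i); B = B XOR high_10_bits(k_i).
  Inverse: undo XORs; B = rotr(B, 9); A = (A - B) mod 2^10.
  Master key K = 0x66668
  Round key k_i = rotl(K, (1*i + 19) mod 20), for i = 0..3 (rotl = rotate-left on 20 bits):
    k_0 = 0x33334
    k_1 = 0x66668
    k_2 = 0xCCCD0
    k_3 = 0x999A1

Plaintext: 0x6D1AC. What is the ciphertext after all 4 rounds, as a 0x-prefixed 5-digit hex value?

0xB899A

s_0 = plaintext = 0x6D1AC
s_1 = Round(s_0, k_0) = 0x1501A
s_2 = Round(s_1, k_1) = 0x81994
s_3 = Round(s_2, k_2) = 0xD2BF9
s_4 = Round(s_3, k_3) = 0xB899A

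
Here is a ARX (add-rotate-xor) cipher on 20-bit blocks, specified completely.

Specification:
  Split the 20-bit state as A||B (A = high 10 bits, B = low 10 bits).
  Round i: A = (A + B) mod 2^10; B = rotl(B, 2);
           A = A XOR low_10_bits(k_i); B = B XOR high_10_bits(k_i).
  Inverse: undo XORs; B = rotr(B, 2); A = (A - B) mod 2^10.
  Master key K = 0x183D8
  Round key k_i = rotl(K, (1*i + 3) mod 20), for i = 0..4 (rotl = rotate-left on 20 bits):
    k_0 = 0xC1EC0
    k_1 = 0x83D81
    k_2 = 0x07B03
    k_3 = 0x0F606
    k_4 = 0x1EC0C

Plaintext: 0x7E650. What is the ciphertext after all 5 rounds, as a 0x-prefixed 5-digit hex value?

0xEDF1E

s_0 = plaintext = 0x7E650
s_1 = Round(s_0, k_0) = 0xA2645
s_2 = Round(s_1, k_1) = 0x53F19
s_3 = Round(s_2, k_2) = 0xDAC79
s_4 = Round(s_3, k_3) = 0x789D9
s_5 = Round(s_4, k_4) = 0xEDF1E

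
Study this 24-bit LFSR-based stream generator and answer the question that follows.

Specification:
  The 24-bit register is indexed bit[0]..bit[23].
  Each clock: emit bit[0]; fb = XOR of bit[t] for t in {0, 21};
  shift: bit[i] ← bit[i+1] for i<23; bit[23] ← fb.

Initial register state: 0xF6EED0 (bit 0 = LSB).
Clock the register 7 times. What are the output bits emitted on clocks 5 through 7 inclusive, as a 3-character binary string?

101

reg_0 = 0xF6EED0
clock 1: out=0, reg = 0xFB7768
clock 2: out=0, reg = 0xFDBBB4
clock 3: out=0, reg = 0xFEDDDA
clock 4: out=0, reg = 0xFF6EED
clock 5: out=1, reg = 0x7FB776
clock 6: out=0, reg = 0xBFDBBB
clock 7: out=1, reg = 0x5FEDDD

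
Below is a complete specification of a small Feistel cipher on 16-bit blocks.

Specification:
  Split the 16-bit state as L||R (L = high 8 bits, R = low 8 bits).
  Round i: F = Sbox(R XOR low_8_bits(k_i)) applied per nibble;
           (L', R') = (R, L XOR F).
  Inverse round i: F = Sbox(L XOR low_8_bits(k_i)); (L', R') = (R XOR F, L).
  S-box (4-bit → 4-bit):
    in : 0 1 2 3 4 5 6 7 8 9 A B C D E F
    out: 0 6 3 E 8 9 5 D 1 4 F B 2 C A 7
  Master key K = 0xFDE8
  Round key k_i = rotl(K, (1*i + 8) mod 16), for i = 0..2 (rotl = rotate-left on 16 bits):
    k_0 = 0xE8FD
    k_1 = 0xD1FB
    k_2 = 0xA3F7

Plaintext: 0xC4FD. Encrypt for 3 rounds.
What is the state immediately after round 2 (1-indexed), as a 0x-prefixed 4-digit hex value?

s_0 = plaintext = 0xC4FD
s_1 = Round(s_0, k_0) = 0xFDC4
s_2 = Round(s_1, k_1) = 0xC41A
s_3 = Round(s_2, k_2) = 0x1A68

0xC41A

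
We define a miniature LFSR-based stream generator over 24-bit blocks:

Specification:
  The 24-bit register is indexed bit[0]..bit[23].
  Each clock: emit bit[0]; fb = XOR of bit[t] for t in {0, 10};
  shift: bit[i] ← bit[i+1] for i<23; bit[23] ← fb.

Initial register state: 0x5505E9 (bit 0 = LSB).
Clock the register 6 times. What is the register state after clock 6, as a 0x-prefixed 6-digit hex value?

0xA15417

reg_0 = 0x5505E9
clock 1: out=1, reg = 0x2A82F4
clock 2: out=0, reg = 0x15417A
clock 3: out=0, reg = 0x0AA0BD
clock 4: out=1, reg = 0x85505E
clock 5: out=0, reg = 0x42A82F
clock 6: out=1, reg = 0xA15417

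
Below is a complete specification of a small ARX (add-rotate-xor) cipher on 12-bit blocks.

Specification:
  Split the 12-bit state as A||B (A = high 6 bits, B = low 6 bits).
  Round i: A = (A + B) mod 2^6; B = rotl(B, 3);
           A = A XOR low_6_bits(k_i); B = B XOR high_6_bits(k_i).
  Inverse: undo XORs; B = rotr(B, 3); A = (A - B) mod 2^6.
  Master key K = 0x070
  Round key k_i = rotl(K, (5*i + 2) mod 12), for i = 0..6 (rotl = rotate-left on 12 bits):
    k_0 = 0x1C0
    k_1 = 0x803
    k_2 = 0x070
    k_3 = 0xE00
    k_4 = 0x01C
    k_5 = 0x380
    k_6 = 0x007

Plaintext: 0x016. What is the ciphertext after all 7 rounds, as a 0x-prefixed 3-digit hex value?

s_0 = plaintext = 0x016
s_1 = Round(s_0, k_0) = 0x5B5
s_2 = Round(s_1, k_1) = 0x20E
s_3 = Round(s_2, k_2) = 0x9B0
s_4 = Round(s_3, k_3) = 0x5BE
s_5 = Round(s_4, k_4) = 0x237
s_6 = Round(s_5, k_5) = 0xFF0
s_7 = Round(s_6, k_6) = 0xA06

0xA06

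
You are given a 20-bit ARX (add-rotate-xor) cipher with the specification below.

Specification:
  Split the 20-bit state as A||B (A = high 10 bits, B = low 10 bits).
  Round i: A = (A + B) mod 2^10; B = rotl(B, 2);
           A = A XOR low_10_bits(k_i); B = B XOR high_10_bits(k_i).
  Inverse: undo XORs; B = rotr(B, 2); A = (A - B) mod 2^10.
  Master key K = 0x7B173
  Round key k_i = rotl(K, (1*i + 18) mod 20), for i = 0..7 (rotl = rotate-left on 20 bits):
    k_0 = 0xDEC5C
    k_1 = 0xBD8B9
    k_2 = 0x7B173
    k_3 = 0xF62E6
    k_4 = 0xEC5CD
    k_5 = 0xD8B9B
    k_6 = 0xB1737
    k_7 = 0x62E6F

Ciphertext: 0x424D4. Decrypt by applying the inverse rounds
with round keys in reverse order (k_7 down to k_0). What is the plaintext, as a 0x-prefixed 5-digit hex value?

s_0 = ciphertext = 0x424D4
s_1 = InvRound(s_0, k_7) = 0x03F57
s_2 = InvRound(s_1, k_6) = 0x35264
s_3 = InvRound(s_2, k_5) = 0x43A41
s_4 = InvRound(s_3, k_4) = 0x11C7C
s_5 = InvRound(s_4, k_3) = 0x6E0E9
s_6 = InvRound(s_5, k_2) = 0xE2941
s_7 = InvRound(s_6, k_1) = 0xD1BED
s_8 = InvRound(s_7, k_0) = 0x3D625

0x3D625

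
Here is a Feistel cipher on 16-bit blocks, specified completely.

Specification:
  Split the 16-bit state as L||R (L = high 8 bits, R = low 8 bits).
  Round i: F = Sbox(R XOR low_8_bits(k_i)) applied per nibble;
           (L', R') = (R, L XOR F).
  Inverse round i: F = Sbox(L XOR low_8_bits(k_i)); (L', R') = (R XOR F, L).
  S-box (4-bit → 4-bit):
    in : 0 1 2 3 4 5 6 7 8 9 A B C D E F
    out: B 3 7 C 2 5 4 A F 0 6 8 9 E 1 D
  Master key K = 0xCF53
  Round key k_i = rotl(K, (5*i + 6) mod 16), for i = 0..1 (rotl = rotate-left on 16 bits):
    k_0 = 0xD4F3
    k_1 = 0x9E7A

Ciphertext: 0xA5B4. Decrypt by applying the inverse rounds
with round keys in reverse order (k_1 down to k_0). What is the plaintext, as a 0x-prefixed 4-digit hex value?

s_0 = ciphertext = 0xA5B4
s_1 = InvRound(s_0, k_1) = 0x59A5
s_2 = InvRound(s_1, k_0) = 0xC359

0xC359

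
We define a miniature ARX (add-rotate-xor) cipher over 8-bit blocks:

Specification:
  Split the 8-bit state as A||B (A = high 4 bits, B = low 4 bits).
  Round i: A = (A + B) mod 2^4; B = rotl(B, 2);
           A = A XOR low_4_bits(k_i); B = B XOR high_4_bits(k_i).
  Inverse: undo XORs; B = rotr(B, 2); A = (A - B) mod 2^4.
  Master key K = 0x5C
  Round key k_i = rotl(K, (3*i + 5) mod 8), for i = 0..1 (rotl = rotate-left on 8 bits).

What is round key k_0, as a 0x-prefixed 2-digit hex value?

0x8B

K = 0x5C
k_0 = rotl(K, (3*0+5) mod 8) = rotl(K, 5) = 0x8B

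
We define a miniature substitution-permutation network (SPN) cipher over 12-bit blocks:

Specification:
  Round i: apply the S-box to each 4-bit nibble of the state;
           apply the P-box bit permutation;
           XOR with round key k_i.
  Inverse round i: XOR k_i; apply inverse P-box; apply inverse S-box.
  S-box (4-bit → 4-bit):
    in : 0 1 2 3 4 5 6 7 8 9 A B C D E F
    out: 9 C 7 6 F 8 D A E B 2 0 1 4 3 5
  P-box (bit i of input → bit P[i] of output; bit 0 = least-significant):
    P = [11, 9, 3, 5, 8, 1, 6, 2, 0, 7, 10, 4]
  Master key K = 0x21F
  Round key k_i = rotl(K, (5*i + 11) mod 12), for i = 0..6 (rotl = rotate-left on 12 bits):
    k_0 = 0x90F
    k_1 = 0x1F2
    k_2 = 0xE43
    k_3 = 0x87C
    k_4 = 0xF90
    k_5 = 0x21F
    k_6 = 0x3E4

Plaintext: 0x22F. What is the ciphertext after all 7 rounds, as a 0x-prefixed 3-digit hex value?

0xF0A

s_0 = plaintext = 0x22F
s_1 = Round(s_0, k_0) = 0x4C4
s_2 = Round(s_1, k_1) = 0xE4B
s_3 = Round(s_2, k_2) = 0xF84
s_4 = Round(s_3, k_3) = 0x613
s_5 = Round(s_4, k_4) = 0x9CD
s_6 = Round(s_5, k_5) = 0x386
s_7 = Round(s_6, k_6) = 0xF0A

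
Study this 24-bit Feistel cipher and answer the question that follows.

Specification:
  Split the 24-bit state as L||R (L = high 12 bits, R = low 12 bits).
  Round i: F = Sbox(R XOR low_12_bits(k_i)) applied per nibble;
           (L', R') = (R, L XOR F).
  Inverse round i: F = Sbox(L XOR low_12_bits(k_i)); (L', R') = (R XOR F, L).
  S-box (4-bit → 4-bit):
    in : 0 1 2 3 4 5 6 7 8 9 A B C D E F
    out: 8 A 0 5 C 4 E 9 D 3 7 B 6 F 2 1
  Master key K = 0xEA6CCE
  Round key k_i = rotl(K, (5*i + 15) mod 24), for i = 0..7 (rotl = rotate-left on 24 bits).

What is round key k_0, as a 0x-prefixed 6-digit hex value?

K = 0xEA6CCE
k_0 = rotl(K, (5*0+15) mod 24) = rotl(K, 15) = 0x677536

0x677536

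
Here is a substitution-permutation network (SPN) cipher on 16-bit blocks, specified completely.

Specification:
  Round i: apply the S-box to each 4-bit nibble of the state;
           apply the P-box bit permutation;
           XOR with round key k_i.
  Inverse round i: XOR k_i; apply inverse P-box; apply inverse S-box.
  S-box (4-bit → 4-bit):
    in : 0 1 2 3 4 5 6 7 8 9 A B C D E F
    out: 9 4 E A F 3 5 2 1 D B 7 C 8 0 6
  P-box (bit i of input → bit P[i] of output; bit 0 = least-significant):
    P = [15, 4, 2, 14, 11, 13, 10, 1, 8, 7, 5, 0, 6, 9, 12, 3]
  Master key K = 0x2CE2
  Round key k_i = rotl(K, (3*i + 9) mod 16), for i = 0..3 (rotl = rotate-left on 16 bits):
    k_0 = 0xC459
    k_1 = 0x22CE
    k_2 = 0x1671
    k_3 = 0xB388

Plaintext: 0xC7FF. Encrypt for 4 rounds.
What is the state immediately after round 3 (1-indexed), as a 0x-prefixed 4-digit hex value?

0x45B3

s_0 = plaintext = 0xC7FF
s_1 = Round(s_0, k_0) = 0xF0C5
s_2 = Round(s_1, k_1) = 0xB5DD
s_3 = Round(s_2, k_2) = 0x45B3
s_4 = Round(s_3, k_3) = 0xCC50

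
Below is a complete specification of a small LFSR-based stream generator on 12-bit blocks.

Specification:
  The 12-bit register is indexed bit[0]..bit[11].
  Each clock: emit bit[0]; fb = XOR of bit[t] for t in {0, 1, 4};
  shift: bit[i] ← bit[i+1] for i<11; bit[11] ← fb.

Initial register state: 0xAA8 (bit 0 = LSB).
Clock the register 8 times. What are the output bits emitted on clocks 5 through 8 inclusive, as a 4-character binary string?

reg_0 = 0xAA8
clock 1: out=0, reg = 0x554
clock 2: out=0, reg = 0xAAA
clock 3: out=0, reg = 0xD55
clock 4: out=1, reg = 0x6AA
clock 5: out=0, reg = 0xB55
clock 6: out=1, reg = 0x5AA
clock 7: out=0, reg = 0xAD5
clock 8: out=1, reg = 0x56A

0101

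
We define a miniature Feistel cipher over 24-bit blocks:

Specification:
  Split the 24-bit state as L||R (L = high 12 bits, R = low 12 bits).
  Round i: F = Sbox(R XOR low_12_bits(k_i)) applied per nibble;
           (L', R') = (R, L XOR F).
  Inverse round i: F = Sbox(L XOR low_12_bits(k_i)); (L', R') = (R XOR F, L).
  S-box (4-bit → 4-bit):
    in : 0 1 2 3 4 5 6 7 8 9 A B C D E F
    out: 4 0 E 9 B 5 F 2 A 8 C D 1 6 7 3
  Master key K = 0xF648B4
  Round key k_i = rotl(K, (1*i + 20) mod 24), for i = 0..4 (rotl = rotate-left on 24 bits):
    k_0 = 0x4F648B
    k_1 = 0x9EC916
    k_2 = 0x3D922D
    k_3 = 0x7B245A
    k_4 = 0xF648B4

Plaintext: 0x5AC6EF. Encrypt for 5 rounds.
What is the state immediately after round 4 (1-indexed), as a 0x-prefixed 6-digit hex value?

0x7791B6

s_0 = plaintext = 0x5AC6EF
s_1 = Round(s_0, k_0) = 0x6EFB57
s_2 = Round(s_1, k_1) = 0xB5785F
s_3 = Round(s_2, k_2) = 0x85F779
s_4 = Round(s_3, k_3) = 0x7791B6
s_5 = Round(s_4, k_4) = 0x1B6F37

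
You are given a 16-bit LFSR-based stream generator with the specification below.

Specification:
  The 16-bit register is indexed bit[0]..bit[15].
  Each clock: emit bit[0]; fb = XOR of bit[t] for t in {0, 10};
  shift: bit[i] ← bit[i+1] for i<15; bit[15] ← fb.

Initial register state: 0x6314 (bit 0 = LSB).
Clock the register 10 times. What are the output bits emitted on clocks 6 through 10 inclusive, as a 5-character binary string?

reg_0 = 0x6314
clock 1: out=0, reg = 0x318A
clock 2: out=0, reg = 0x18C5
clock 3: out=1, reg = 0x8C62
clock 4: out=0, reg = 0xC631
clock 5: out=1, reg = 0x6318
clock 6: out=0, reg = 0x318C
clock 7: out=0, reg = 0x18C6
clock 8: out=0, reg = 0x0C63
clock 9: out=1, reg = 0x0631
clock 10: out=1, reg = 0x0318

00011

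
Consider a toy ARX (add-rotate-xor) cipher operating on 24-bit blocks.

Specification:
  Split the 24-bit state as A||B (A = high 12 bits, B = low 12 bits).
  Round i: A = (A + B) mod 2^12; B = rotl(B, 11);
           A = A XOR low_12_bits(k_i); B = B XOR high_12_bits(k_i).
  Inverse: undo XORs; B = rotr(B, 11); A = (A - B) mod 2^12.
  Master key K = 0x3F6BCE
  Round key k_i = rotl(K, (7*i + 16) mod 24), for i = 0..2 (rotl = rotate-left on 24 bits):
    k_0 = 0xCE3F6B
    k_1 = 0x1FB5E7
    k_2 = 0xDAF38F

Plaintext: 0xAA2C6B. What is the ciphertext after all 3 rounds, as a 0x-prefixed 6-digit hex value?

0xCE4DE7

s_0 = plaintext = 0xAA2C6B
s_1 = Round(s_0, k_0) = 0x8662D6
s_2 = Round(s_1, k_1) = 0xEDB090
s_3 = Round(s_2, k_2) = 0xCE4DE7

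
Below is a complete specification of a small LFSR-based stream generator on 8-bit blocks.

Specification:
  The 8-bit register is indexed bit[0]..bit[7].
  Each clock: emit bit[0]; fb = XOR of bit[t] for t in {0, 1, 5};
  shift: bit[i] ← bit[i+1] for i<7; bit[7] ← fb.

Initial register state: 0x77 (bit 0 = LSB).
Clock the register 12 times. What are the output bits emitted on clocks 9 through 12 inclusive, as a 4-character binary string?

reg_0 = 0x77
clock 1: out=1, reg = 0xBB
clock 2: out=1, reg = 0xDD
clock 3: out=1, reg = 0xEE
clock 4: out=0, reg = 0x77
clock 5: out=1, reg = 0xBB
clock 6: out=1, reg = 0xDD
clock 7: out=1, reg = 0xEE
clock 8: out=0, reg = 0x77
clock 9: out=1, reg = 0xBB
clock 10: out=1, reg = 0xDD
clock 11: out=1, reg = 0xEE
clock 12: out=0, reg = 0x77

1110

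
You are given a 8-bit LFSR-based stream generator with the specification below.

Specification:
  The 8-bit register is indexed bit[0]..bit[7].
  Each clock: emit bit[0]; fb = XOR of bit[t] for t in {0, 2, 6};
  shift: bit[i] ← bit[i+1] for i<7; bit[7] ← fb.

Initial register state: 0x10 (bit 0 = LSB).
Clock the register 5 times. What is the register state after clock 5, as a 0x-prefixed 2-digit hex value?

reg_0 = 0x10
clock 1: out=0, reg = 0x08
clock 2: out=0, reg = 0x04
clock 3: out=0, reg = 0x82
clock 4: out=0, reg = 0x41
clock 5: out=1, reg = 0x20

0x20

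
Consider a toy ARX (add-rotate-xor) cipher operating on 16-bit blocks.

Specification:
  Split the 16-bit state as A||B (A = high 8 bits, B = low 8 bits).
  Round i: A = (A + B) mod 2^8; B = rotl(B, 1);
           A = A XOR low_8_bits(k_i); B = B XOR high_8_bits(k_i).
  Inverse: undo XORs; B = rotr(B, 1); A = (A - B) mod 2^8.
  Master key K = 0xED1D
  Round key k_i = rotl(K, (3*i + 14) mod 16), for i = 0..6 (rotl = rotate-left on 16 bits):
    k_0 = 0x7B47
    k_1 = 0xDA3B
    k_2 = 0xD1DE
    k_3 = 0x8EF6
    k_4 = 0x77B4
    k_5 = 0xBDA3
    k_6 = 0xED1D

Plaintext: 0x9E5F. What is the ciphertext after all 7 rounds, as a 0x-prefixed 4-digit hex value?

0xE708

s_0 = plaintext = 0x9E5F
s_1 = Round(s_0, k_0) = 0xBAC5
s_2 = Round(s_1, k_1) = 0x4451
s_3 = Round(s_2, k_2) = 0x4B73
s_4 = Round(s_3, k_3) = 0x4868
s_5 = Round(s_4, k_4) = 0x04A7
s_6 = Round(s_5, k_5) = 0x08F2
s_7 = Round(s_6, k_6) = 0xE708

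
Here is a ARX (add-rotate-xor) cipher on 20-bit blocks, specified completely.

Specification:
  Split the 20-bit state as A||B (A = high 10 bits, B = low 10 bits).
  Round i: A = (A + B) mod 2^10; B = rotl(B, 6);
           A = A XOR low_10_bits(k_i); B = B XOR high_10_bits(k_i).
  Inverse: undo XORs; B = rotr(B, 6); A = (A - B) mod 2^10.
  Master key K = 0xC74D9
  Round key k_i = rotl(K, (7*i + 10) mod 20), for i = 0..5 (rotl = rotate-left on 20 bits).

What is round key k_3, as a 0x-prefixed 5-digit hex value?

K = 0xC74D9
k_0 = rotl(K, (7*0+10) mod 20) = rotl(K, 10) = 0x3671D
k_1 = rotl(K, (7*1+10) mod 20) = rotl(K, 17) = 0x38E9B
k_2 = rotl(K, (7*2+10) mod 20) = rotl(K, 4) = 0x74D9C
k_3 = rotl(K, (7*3+10) mod 20) = rotl(K, 11) = 0x6CE3A

0x6CE3A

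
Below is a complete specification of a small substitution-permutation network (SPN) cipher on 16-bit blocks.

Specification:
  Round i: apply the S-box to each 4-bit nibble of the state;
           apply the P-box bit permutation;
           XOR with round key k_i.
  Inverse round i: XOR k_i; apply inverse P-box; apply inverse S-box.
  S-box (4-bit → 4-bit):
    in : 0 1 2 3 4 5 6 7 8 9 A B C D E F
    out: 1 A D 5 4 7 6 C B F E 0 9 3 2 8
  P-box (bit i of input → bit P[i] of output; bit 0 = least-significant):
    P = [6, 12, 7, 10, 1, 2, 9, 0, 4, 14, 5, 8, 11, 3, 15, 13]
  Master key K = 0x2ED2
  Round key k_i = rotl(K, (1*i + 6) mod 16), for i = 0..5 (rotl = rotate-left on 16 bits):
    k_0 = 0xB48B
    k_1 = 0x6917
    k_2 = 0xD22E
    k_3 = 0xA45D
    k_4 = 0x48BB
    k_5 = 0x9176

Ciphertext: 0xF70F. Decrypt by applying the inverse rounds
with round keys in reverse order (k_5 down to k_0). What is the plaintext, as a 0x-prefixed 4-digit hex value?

0x4ADB

s_0 = ciphertext = 0xF70F
s_1 = InvRound(s_0, k_5) = 0x157C
s_2 = InvRound(s_1, k_4) = 0x0189
s_3 = InvRound(s_2, k_3) = 0x7CE2
s_4 = InvRound(s_3, k_2) = 0x9B62
s_5 = InvRound(s_4, k_1) = 0x75AD
s_6 = InvRound(s_5, k_0) = 0x4ADB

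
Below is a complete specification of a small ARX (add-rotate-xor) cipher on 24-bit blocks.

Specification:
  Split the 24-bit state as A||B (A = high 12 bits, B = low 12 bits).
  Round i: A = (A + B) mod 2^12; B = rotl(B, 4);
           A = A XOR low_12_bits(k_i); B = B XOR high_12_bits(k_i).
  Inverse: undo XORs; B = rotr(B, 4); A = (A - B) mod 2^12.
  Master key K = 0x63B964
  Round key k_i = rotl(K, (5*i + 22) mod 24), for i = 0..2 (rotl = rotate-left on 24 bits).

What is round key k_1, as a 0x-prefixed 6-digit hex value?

0x1DCB23

K = 0x63B964
k_0 = rotl(K, (5*0+22) mod 24) = rotl(K, 22) = 0x18EE59
k_1 = rotl(K, (5*1+22) mod 24) = rotl(K, 3) = 0x1DCB23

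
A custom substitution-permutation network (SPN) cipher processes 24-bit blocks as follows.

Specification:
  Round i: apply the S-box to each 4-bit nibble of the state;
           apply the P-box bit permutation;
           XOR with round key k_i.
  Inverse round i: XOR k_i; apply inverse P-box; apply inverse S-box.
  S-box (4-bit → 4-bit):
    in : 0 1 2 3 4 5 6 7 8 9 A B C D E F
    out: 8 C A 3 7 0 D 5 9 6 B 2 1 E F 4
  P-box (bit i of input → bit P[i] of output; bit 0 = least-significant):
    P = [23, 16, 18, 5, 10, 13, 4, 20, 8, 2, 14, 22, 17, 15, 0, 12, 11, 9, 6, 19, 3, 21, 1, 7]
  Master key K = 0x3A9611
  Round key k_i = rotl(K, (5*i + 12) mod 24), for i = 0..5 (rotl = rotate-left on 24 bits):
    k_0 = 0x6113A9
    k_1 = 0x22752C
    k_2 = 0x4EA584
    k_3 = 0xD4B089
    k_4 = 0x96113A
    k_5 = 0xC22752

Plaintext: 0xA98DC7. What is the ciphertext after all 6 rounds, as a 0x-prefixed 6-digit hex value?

s_0 = plaintext = 0xA98DC7
s_1 = Round(s_0, k_0) = 0x874565
s_2 = Round(s_1, k_1) = 0x30F9F5
s_3 = Round(s_2, k_2) = 0x66E599
s_4 = Round(s_3, k_3) = 0xDB0852
s_5 = Round(s_4, k_4) = 0xF70298
s_6 = Round(s_5, k_5) = 0x021F24

0x021F24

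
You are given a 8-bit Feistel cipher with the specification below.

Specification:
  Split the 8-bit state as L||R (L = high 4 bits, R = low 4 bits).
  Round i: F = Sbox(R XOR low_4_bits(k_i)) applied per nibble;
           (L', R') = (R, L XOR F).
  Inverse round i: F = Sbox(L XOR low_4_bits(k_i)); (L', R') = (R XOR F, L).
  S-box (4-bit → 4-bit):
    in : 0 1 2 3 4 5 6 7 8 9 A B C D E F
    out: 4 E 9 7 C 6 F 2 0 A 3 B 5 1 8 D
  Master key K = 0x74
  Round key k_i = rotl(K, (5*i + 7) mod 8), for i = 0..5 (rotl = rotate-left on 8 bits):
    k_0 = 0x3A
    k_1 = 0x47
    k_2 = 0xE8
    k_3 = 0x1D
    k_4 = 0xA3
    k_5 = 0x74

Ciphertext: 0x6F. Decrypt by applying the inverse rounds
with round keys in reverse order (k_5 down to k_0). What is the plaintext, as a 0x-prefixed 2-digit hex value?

0x54

s_0 = ciphertext = 0x6F
s_1 = InvRound(s_0, k_5) = 0x66
s_2 = InvRound(s_1, k_4) = 0x06
s_3 = InvRound(s_2, k_3) = 0x70
s_4 = InvRound(s_3, k_2) = 0xD7
s_5 = InvRound(s_4, k_1) = 0x4D
s_6 = InvRound(s_5, k_0) = 0x54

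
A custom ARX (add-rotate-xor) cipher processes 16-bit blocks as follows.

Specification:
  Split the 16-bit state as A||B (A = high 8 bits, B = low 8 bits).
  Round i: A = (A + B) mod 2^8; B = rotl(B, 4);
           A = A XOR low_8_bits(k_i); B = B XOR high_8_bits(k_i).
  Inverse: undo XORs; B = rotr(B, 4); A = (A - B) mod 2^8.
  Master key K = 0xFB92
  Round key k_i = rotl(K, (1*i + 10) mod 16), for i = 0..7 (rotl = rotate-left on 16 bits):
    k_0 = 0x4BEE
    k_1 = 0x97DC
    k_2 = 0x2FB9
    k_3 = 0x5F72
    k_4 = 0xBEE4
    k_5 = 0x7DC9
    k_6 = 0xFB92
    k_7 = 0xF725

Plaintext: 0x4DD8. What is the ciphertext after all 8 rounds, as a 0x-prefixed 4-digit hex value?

0xAF88

s_0 = plaintext = 0x4DD8
s_1 = Round(s_0, k_0) = 0xCBC6
s_2 = Round(s_1, k_1) = 0x4DFB
s_3 = Round(s_2, k_2) = 0xF190
s_4 = Round(s_3, k_3) = 0xF356
s_5 = Round(s_4, k_4) = 0xADDB
s_6 = Round(s_5, k_5) = 0x41C0
s_7 = Round(s_6, k_6) = 0x93F7
s_8 = Round(s_7, k_7) = 0xAF88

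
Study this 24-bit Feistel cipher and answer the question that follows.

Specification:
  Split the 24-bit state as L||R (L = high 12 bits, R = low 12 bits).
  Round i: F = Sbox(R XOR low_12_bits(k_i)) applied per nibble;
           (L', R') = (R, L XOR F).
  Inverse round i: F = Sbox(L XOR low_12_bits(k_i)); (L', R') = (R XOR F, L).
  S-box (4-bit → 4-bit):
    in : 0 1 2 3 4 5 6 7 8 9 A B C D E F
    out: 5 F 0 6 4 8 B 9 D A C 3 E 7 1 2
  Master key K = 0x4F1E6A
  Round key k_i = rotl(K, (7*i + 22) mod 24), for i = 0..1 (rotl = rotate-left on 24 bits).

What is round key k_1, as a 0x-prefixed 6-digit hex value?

0xE3CD49

K = 0x4F1E6A
k_0 = rotl(K, (7*0+22) mod 24) = rotl(K, 22) = 0x93C79A
k_1 = rotl(K, (7*1+22) mod 24) = rotl(K, 5) = 0xE3CD49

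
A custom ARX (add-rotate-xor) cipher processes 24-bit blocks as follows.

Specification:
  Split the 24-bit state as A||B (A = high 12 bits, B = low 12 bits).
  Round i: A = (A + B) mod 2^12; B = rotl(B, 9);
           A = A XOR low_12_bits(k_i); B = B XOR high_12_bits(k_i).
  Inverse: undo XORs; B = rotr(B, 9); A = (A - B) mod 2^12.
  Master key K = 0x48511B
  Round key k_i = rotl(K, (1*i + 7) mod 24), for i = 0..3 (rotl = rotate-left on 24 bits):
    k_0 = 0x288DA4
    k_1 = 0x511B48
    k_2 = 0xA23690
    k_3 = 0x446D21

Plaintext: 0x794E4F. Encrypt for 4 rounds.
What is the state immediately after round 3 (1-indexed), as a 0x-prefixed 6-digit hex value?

s_0 = plaintext = 0x794E4F
s_1 = Round(s_0, k_0) = 0x847D41
s_2 = Round(s_1, k_1) = 0xEC06B9
s_3 = Round(s_2, k_2) = 0x3E98F4
s_4 = Round(s_3, k_3) = 0x1FCD58

0x3E98F4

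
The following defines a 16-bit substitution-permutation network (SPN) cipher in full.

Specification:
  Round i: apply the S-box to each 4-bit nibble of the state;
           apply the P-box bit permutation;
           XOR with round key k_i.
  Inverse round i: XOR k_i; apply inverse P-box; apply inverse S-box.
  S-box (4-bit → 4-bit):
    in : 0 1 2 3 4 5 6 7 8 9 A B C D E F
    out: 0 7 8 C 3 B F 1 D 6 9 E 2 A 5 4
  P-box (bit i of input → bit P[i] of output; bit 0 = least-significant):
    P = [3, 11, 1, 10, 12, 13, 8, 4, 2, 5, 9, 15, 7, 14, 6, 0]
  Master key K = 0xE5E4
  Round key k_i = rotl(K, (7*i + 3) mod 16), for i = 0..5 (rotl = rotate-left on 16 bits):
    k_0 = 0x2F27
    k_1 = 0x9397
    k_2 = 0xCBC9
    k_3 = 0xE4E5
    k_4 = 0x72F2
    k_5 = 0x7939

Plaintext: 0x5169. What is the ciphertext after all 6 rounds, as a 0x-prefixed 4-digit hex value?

s_0 = plaintext = 0x5169
s_1 = Round(s_0, k_0) = 0x5490
s_2 = Round(s_1, k_1) = 0xF232
s_3 = Round(s_2, k_2) = 0x4E99
s_4 = Round(s_3, k_3) = 0x8F63
s_5 = Round(s_4, k_4) = 0x4521
s_6 = Round(s_5, k_5) = 0xB187

0xB187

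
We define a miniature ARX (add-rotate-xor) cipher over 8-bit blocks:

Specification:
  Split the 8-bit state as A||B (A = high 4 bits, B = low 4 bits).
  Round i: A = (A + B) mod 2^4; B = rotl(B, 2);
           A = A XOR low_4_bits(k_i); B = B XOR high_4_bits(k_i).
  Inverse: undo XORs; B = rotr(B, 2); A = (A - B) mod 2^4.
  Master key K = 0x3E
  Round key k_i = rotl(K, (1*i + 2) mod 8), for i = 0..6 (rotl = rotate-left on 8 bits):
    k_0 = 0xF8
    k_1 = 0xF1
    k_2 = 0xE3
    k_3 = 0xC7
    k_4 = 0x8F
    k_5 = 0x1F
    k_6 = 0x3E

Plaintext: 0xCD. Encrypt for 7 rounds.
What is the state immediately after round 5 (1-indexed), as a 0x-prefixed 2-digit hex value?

s_0 = plaintext = 0xCD
s_1 = Round(s_0, k_0) = 0x18
s_2 = Round(s_1, k_1) = 0x8D
s_3 = Round(s_2, k_2) = 0x69
s_4 = Round(s_3, k_3) = 0x8A
s_5 = Round(s_4, k_4) = 0xD2
s_6 = Round(s_5, k_5) = 0x09
s_7 = Round(s_6, k_6) = 0x75

0xD2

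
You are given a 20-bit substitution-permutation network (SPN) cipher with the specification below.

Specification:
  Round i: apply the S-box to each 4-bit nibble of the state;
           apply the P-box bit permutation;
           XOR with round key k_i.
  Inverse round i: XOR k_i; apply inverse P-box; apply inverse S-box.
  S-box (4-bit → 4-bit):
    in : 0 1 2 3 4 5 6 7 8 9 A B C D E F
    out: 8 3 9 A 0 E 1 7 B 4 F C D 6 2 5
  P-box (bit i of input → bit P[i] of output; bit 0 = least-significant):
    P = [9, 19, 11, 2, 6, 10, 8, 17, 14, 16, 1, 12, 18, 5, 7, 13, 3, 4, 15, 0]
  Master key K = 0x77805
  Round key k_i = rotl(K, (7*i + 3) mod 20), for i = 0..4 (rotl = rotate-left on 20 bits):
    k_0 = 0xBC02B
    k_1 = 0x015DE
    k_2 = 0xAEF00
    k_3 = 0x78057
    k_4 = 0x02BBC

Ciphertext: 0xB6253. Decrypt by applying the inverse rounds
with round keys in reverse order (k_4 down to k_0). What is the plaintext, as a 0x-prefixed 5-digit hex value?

0x326DF

s_0 = ciphertext = 0xB6253
s_1 = InvRound(s_0, k_4) = 0x2D7C5
s_2 = InvRound(s_1, k_3) = 0xEFAD6
s_3 = InvRound(s_2, k_2) = 0xEFB70
s_4 = InvRound(s_3, k_1) = 0xFAF3A
s_5 = InvRound(s_4, k_0) = 0x326DF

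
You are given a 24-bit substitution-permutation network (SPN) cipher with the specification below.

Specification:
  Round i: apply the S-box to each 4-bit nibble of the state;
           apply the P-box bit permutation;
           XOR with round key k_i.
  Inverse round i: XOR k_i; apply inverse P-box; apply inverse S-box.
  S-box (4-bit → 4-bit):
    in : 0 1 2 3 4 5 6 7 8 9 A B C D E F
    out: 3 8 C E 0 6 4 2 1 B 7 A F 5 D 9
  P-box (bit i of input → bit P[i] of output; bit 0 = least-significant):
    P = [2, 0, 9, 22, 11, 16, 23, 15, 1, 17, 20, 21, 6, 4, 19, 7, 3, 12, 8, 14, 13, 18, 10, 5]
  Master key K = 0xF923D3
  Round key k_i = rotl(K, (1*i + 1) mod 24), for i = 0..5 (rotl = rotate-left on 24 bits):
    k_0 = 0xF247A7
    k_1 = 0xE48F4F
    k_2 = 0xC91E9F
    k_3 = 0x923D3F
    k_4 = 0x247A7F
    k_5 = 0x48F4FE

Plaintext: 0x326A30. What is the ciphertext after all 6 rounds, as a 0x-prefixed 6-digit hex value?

0xC66D77

s_0 = plaintext = 0x326A30
s_1 = Round(s_0, k_0) = 0x6D8280
s_2 = Round(s_1, k_1) = 0xD48202
s_3 = Round(s_2, k_2) = 0xB830DF
s_4 = Round(s_3, k_3) = 0x5C3581
s_5 = Round(s_4, k_4) = 0x7A27E7
s_6 = Round(s_5, k_5) = 0xC66D77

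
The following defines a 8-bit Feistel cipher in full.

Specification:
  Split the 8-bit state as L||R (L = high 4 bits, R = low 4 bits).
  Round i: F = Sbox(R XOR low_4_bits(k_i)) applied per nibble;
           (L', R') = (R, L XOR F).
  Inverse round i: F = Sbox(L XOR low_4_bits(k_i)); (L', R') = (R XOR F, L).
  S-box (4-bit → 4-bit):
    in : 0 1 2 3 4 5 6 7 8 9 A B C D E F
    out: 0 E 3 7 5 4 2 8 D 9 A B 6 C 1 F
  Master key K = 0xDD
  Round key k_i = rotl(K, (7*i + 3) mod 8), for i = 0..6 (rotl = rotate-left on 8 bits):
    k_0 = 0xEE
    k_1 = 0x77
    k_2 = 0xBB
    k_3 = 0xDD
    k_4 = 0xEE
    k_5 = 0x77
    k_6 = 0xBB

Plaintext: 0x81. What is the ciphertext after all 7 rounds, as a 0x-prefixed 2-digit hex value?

s_0 = plaintext = 0x81
s_1 = Round(s_0, k_0) = 0x17
s_2 = Round(s_1, k_1) = 0x71
s_3 = Round(s_2, k_2) = 0x1D
s_4 = Round(s_3, k_3) = 0xD1
s_5 = Round(s_4, k_4) = 0x12
s_6 = Round(s_5, k_5) = 0x25
s_7 = Round(s_6, k_6) = 0x53

0x53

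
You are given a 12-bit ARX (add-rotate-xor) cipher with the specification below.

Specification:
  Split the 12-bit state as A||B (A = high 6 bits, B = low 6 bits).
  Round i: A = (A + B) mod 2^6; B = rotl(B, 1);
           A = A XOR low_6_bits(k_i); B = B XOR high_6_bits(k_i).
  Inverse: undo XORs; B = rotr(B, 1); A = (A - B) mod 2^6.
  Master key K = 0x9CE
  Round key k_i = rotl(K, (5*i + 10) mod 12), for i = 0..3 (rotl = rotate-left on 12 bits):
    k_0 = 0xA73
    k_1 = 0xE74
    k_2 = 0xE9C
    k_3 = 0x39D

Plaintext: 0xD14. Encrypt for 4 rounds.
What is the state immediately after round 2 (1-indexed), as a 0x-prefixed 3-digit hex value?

s_0 = plaintext = 0xD14
s_1 = Round(s_0, k_0) = 0xEC1
s_2 = Round(s_1, k_1) = 0x23B
s_3 = Round(s_2, k_2) = 0x7CD
s_4 = Round(s_3, k_3) = 0xC54

0x23B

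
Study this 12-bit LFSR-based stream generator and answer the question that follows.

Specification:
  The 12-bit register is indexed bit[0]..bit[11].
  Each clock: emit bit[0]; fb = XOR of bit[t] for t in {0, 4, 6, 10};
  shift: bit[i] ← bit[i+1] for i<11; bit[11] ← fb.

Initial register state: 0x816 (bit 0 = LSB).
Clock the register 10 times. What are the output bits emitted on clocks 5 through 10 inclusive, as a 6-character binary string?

100000

reg_0 = 0x816
clock 1: out=0, reg = 0xC0B
clock 2: out=1, reg = 0x605
clock 3: out=1, reg = 0x302
clock 4: out=0, reg = 0x181
clock 5: out=1, reg = 0x8C0
clock 6: out=0, reg = 0xC60
clock 7: out=0, reg = 0x630
clock 8: out=0, reg = 0x318
clock 9: out=0, reg = 0x98C
clock 10: out=0, reg = 0x4C6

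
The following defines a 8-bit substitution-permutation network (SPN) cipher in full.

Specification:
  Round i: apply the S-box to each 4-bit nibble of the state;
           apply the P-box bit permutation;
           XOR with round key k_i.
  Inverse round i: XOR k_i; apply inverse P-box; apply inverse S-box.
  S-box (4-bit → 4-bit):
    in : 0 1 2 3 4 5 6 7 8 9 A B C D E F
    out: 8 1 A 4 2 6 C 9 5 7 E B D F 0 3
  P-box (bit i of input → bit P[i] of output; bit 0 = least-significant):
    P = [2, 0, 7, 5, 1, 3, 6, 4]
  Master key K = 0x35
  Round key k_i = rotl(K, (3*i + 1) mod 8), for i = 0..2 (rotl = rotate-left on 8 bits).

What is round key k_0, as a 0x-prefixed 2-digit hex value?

K = 0x35
k_0 = rotl(K, (3*0+1) mod 8) = rotl(K, 1) = 0x6A

0x6A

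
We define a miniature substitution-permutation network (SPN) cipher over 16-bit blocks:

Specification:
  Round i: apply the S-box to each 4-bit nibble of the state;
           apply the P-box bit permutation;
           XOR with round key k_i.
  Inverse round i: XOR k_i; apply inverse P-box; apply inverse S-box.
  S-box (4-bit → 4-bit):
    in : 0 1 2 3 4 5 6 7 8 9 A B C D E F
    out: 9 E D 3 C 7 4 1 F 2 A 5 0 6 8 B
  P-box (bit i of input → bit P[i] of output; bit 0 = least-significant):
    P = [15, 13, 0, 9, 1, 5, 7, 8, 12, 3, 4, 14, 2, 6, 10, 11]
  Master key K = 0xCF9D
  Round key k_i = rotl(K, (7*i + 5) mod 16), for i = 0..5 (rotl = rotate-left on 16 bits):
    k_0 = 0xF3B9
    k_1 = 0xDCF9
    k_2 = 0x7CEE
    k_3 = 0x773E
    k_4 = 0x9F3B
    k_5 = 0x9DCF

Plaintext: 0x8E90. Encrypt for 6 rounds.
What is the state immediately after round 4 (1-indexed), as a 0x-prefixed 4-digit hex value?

s_0 = plaintext = 0x8E90
s_1 = Round(s_0, k_0) = 0x3DDD
s_2 = Round(s_1, k_1) = 0xFC04
s_3 = Round(s_2, k_2) = 0x77A9
s_4 = Round(s_3, k_3) = 0x461A
s_5 = Round(s_4, k_4) = 0xB08B
s_6 = Round(s_5, k_5) = 0x4868

0x461A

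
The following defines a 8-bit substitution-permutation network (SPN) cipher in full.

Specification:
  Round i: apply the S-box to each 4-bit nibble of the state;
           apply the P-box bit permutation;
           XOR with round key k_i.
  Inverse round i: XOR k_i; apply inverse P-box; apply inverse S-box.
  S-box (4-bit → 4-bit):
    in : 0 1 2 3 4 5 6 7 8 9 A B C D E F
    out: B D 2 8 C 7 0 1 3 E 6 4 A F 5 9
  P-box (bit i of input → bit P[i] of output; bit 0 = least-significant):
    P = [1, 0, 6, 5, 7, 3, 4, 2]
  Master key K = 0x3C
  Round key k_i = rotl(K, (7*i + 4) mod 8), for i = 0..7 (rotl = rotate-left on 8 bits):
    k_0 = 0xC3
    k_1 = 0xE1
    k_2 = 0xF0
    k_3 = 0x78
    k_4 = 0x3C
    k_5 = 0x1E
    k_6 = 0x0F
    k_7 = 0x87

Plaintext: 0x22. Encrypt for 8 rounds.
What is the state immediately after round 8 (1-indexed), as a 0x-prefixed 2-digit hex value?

s_0 = plaintext = 0x22
s_1 = Round(s_0, k_0) = 0xCA
s_2 = Round(s_1, k_1) = 0xAC
s_3 = Round(s_2, k_2) = 0xC9
s_4 = Round(s_3, k_3) = 0x15
s_5 = Round(s_4, k_4) = 0xEB
s_6 = Round(s_5, k_5) = 0xCE
s_7 = Round(s_6, k_6) = 0x41
s_8 = Round(s_7, k_7) = 0xF1

0xF1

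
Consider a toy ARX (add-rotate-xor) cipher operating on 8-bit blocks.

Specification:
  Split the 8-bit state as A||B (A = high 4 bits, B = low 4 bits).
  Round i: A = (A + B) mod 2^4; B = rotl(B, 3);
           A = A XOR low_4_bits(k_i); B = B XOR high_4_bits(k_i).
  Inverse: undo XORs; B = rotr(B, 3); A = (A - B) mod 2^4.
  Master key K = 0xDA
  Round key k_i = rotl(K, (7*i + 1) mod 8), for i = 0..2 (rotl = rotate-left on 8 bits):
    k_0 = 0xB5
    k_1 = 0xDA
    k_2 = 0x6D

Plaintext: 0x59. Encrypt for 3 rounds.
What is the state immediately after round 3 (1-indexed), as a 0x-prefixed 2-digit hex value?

0x35

s_0 = plaintext = 0x59
s_1 = Round(s_0, k_0) = 0xB7
s_2 = Round(s_1, k_1) = 0x86
s_3 = Round(s_2, k_2) = 0x35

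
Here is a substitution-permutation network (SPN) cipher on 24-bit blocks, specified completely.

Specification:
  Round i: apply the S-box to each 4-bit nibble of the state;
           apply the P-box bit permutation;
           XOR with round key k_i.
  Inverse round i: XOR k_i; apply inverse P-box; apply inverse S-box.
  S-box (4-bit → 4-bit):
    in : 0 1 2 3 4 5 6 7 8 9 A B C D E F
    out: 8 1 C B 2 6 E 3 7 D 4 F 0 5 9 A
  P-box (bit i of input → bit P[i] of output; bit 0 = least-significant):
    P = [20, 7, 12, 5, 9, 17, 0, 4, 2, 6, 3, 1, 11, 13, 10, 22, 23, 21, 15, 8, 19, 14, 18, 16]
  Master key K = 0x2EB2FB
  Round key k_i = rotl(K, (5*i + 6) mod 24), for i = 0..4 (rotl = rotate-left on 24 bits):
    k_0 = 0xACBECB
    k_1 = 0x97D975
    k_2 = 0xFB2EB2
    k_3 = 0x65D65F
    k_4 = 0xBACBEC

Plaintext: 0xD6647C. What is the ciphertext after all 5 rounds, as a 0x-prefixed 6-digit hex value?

0x044A91

s_0 = plaintext = 0xD6647C
s_1 = Round(s_0, k_0) = 0xC2198B
s_2 = Round(s_1, k_1) = 0x8542DA
s_3 = Round(s_2, k_2) = 0xD7DCB9
s_4 = Round(s_3, k_3) = 0xDBC86E
s_5 = Round(s_4, k_4) = 0x044A91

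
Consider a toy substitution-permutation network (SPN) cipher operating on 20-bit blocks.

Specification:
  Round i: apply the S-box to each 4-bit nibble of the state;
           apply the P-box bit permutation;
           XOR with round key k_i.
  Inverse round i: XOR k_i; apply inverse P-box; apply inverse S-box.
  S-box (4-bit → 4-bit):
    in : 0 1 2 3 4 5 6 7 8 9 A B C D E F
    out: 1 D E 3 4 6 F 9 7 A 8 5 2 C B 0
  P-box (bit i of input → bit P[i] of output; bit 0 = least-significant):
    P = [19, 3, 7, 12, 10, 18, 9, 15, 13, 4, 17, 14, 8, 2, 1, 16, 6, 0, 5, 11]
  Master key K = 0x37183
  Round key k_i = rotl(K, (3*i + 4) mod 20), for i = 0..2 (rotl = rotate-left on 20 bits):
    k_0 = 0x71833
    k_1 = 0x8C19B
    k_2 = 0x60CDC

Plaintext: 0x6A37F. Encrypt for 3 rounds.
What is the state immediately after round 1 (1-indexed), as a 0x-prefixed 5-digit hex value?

0x6B442

s_0 = plaintext = 0x6A37F
s_1 = Round(s_0, k_0) = 0x6B442
s_2 = Round(s_1, k_1) = 0xADA70
s_3 = Round(s_2, k_2) = 0xFC0DE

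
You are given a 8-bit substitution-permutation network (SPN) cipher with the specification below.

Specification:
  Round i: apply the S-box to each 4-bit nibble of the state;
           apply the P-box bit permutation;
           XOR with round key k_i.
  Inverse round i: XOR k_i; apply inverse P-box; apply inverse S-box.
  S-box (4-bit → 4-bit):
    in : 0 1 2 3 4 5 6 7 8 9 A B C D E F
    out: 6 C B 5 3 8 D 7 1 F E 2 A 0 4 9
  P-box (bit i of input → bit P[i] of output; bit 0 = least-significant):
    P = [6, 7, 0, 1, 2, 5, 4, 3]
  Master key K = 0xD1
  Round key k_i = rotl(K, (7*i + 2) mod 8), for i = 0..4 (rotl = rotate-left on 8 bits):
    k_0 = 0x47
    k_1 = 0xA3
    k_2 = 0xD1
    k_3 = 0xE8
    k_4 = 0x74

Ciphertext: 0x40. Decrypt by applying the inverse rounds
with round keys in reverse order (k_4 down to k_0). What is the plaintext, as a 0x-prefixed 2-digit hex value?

0xAF

s_0 = ciphertext = 0x40
s_1 = InvRound(s_0, k_4) = 0x7D
s_2 = InvRound(s_1, k_3) = 0x30
s_3 = InvRound(s_2, k_2) = 0xB7
s_4 = InvRound(s_3, k_1) = 0x3D
s_5 = InvRound(s_4, k_0) = 0xAF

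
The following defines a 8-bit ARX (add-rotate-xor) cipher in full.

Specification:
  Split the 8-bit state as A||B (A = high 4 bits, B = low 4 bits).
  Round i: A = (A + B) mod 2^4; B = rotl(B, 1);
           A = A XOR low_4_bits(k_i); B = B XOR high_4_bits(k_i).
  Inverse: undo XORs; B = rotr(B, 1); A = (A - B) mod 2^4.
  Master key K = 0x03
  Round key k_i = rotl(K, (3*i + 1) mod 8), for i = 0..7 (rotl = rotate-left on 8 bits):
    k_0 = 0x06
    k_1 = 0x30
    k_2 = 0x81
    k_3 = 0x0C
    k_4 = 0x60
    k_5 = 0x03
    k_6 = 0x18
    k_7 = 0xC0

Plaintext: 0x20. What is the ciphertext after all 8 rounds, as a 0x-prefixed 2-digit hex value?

0xA0

s_0 = plaintext = 0x20
s_1 = Round(s_0, k_0) = 0x40
s_2 = Round(s_1, k_1) = 0x43
s_3 = Round(s_2, k_2) = 0x6E
s_4 = Round(s_3, k_3) = 0x8D
s_5 = Round(s_4, k_4) = 0x5D
s_6 = Round(s_5, k_5) = 0x1B
s_7 = Round(s_6, k_6) = 0x46
s_8 = Round(s_7, k_7) = 0xA0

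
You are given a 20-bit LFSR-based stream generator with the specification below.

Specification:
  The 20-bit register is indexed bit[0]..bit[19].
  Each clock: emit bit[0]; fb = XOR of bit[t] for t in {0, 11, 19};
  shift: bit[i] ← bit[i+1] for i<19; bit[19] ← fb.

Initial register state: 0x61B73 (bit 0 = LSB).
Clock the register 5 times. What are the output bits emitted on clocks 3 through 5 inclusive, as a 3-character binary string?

reg_0 = 0x61B73
clock 1: out=1, reg = 0x30DB9
clock 2: out=1, reg = 0x186DC
clock 3: out=0, reg = 0x0C36E
clock 4: out=0, reg = 0x061B7
clock 5: out=1, reg = 0x830DB

001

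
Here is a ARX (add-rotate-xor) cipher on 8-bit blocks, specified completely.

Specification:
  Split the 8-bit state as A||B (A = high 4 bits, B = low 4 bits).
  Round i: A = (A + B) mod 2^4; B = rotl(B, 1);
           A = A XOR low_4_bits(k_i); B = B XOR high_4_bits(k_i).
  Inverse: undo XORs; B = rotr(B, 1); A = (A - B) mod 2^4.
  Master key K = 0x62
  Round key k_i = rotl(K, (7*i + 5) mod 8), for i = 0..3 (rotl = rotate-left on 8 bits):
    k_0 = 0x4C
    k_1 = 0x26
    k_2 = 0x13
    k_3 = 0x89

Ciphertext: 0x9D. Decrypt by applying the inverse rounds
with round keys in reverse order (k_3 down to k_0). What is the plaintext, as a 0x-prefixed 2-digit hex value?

s_0 = ciphertext = 0x9D
s_1 = InvRound(s_0, k_3) = 0x6A
s_2 = InvRound(s_1, k_2) = 0x8D
s_3 = InvRound(s_2, k_1) = 0xFF
s_4 = InvRound(s_3, k_0) = 0x6D

0x6D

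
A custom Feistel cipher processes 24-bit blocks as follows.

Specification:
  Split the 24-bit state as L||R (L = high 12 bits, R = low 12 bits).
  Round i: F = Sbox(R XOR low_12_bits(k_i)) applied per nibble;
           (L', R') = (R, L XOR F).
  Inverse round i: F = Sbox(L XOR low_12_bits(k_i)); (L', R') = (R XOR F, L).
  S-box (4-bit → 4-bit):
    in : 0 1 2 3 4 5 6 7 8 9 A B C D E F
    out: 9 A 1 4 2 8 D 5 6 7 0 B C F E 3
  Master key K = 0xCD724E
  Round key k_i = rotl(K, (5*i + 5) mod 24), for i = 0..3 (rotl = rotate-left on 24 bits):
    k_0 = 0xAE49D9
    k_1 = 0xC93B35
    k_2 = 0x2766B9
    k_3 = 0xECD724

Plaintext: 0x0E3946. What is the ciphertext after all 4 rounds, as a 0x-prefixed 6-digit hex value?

0x7A5124

s_0 = plaintext = 0x0E3946
s_1 = Round(s_0, k_0) = 0x946990
s_2 = Round(s_1, k_1) = 0x99084E
s_3 = Round(s_2, k_2) = 0x84E7A5
s_4 = Round(s_3, k_3) = 0x7A5124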